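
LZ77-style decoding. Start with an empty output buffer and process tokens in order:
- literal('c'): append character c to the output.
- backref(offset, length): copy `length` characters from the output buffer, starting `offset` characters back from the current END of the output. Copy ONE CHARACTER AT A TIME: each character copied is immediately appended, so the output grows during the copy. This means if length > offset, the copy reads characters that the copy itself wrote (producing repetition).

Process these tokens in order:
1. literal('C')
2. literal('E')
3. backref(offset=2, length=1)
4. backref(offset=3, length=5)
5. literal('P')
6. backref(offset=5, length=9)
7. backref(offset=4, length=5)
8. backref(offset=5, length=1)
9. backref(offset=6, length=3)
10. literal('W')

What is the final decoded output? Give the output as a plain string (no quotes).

Token 1: literal('C'). Output: "C"
Token 2: literal('E'). Output: "CE"
Token 3: backref(off=2, len=1). Copied 'C' from pos 0. Output: "CEC"
Token 4: backref(off=3, len=5) (overlapping!). Copied 'CECCE' from pos 0. Output: "CECCECCE"
Token 5: literal('P'). Output: "CECCECCEP"
Token 6: backref(off=5, len=9) (overlapping!). Copied 'ECCEPECCE' from pos 4. Output: "CECCECCEPECCEPECCE"
Token 7: backref(off=4, len=5) (overlapping!). Copied 'ECCEE' from pos 14. Output: "CECCECCEPECCEPECCEECCEE"
Token 8: backref(off=5, len=1). Copied 'E' from pos 18. Output: "CECCECCEPECCEPECCEECCEEE"
Token 9: backref(off=6, len=3). Copied 'ECC' from pos 18. Output: "CECCECCEPECCEPECCEECCEEEECC"
Token 10: literal('W'). Output: "CECCECCEPECCEPECCEECCEEEECCW"

Answer: CECCECCEPECCEPECCEECCEEEECCW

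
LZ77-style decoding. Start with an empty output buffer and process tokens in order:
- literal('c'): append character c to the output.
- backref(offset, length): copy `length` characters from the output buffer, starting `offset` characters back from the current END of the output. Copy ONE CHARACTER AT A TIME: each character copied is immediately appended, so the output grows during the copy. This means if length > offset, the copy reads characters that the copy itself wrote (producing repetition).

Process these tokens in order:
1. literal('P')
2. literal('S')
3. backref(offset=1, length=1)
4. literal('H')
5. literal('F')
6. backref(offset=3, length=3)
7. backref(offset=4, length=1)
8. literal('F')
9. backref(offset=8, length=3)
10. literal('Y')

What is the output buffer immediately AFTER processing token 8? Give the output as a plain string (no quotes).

Token 1: literal('P'). Output: "P"
Token 2: literal('S'). Output: "PS"
Token 3: backref(off=1, len=1). Copied 'S' from pos 1. Output: "PSS"
Token 4: literal('H'). Output: "PSSH"
Token 5: literal('F'). Output: "PSSHF"
Token 6: backref(off=3, len=3). Copied 'SHF' from pos 2. Output: "PSSHFSHF"
Token 7: backref(off=4, len=1). Copied 'F' from pos 4. Output: "PSSHFSHFF"
Token 8: literal('F'). Output: "PSSHFSHFFF"

Answer: PSSHFSHFFF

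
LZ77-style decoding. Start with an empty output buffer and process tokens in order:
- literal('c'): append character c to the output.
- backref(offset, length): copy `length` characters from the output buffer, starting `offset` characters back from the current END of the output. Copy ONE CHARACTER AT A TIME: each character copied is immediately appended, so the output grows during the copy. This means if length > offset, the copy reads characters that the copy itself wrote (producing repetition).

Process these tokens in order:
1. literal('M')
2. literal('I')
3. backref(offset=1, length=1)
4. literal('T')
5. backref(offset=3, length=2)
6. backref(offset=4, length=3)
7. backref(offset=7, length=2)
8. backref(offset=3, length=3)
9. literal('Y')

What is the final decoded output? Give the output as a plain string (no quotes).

Token 1: literal('M'). Output: "M"
Token 2: literal('I'). Output: "MI"
Token 3: backref(off=1, len=1). Copied 'I' from pos 1. Output: "MII"
Token 4: literal('T'). Output: "MIIT"
Token 5: backref(off=3, len=2). Copied 'II' from pos 1. Output: "MIITII"
Token 6: backref(off=4, len=3). Copied 'ITI' from pos 2. Output: "MIITIIITI"
Token 7: backref(off=7, len=2). Copied 'IT' from pos 2. Output: "MIITIIITIIT"
Token 8: backref(off=3, len=3). Copied 'IIT' from pos 8. Output: "MIITIIITIITIIT"
Token 9: literal('Y'). Output: "MIITIIITIITIITY"

Answer: MIITIIITIITIITY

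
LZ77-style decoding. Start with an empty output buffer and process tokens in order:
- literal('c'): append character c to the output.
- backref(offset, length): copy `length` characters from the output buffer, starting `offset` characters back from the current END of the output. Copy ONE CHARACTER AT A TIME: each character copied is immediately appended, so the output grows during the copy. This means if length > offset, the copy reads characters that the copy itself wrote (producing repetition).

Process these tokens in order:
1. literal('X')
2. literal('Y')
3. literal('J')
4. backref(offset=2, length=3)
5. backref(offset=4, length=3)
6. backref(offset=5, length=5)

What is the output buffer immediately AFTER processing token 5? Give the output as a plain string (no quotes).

Answer: XYJYJYJYJ

Derivation:
Token 1: literal('X'). Output: "X"
Token 2: literal('Y'). Output: "XY"
Token 3: literal('J'). Output: "XYJ"
Token 4: backref(off=2, len=3) (overlapping!). Copied 'YJY' from pos 1. Output: "XYJYJY"
Token 5: backref(off=4, len=3). Copied 'JYJ' from pos 2. Output: "XYJYJYJYJ"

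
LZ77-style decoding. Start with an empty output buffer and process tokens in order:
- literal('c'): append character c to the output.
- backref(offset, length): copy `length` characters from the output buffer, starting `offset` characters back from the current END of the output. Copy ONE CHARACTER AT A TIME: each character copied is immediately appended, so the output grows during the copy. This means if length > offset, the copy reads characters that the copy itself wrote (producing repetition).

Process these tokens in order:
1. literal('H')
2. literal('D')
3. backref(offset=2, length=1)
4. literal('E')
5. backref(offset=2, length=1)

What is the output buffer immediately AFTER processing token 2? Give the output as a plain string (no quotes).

Token 1: literal('H'). Output: "H"
Token 2: literal('D'). Output: "HD"

Answer: HD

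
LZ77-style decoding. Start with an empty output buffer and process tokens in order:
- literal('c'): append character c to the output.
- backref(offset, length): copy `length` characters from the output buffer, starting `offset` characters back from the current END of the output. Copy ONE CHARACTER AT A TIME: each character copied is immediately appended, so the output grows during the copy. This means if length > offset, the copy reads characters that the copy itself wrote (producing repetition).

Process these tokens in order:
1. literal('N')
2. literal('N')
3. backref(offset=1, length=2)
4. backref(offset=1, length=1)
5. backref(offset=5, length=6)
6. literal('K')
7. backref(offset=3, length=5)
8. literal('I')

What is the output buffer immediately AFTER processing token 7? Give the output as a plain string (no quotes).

Token 1: literal('N'). Output: "N"
Token 2: literal('N'). Output: "NN"
Token 3: backref(off=1, len=2) (overlapping!). Copied 'NN' from pos 1. Output: "NNNN"
Token 4: backref(off=1, len=1). Copied 'N' from pos 3. Output: "NNNNN"
Token 5: backref(off=5, len=6) (overlapping!). Copied 'NNNNNN' from pos 0. Output: "NNNNNNNNNNN"
Token 6: literal('K'). Output: "NNNNNNNNNNNK"
Token 7: backref(off=3, len=5) (overlapping!). Copied 'NNKNN' from pos 9. Output: "NNNNNNNNNNNKNNKNN"

Answer: NNNNNNNNNNNKNNKNN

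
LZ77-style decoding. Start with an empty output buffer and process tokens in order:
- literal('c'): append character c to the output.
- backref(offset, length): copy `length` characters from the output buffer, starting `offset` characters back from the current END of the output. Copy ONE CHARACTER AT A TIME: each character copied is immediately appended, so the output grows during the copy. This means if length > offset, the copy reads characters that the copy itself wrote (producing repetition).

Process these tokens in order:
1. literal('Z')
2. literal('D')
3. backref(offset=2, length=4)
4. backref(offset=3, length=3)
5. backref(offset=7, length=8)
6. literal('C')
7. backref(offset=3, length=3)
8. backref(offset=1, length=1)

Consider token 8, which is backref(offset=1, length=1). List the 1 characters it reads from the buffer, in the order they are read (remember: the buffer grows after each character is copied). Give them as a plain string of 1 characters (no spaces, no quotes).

Token 1: literal('Z'). Output: "Z"
Token 2: literal('D'). Output: "ZD"
Token 3: backref(off=2, len=4) (overlapping!). Copied 'ZDZD' from pos 0. Output: "ZDZDZD"
Token 4: backref(off=3, len=3). Copied 'DZD' from pos 3. Output: "ZDZDZDDZD"
Token 5: backref(off=7, len=8) (overlapping!). Copied 'ZDZDDZDZ' from pos 2. Output: "ZDZDZDDZDZDZDDZDZ"
Token 6: literal('C'). Output: "ZDZDZDDZDZDZDDZDZC"
Token 7: backref(off=3, len=3). Copied 'DZC' from pos 15. Output: "ZDZDZDDZDZDZDDZDZCDZC"
Token 8: backref(off=1, len=1). Buffer before: "ZDZDZDDZDZDZDDZDZCDZC" (len 21)
  byte 1: read out[20]='C', append. Buffer now: "ZDZDZDDZDZDZDDZDZCDZCC"

Answer: C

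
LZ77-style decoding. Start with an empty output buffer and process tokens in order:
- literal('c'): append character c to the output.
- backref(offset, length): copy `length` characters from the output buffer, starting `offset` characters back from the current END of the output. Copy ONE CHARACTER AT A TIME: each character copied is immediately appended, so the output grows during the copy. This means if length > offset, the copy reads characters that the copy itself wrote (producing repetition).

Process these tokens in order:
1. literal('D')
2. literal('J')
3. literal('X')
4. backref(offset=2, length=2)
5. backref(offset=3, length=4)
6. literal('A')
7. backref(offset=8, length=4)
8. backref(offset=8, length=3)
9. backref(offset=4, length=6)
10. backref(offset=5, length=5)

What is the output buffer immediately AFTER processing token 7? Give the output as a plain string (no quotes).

Token 1: literal('D'). Output: "D"
Token 2: literal('J'). Output: "DJ"
Token 3: literal('X'). Output: "DJX"
Token 4: backref(off=2, len=2). Copied 'JX' from pos 1. Output: "DJXJX"
Token 5: backref(off=3, len=4) (overlapping!). Copied 'XJXX' from pos 2. Output: "DJXJXXJXX"
Token 6: literal('A'). Output: "DJXJXXJXXA"
Token 7: backref(off=8, len=4). Copied 'XJXX' from pos 2. Output: "DJXJXXJXXAXJXX"

Answer: DJXJXXJXXAXJXX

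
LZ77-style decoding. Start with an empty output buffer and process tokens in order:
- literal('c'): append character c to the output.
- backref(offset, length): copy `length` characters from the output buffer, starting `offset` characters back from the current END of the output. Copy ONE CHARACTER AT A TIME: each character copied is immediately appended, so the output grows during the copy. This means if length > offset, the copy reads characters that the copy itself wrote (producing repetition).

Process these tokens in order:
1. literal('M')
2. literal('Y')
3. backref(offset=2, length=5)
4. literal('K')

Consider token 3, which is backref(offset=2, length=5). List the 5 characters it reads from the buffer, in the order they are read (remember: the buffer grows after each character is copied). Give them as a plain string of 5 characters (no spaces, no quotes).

Token 1: literal('M'). Output: "M"
Token 2: literal('Y'). Output: "MY"
Token 3: backref(off=2, len=5). Buffer before: "MY" (len 2)
  byte 1: read out[0]='M', append. Buffer now: "MYM"
  byte 2: read out[1]='Y', append. Buffer now: "MYMY"
  byte 3: read out[2]='M', append. Buffer now: "MYMYM"
  byte 4: read out[3]='Y', append. Buffer now: "MYMYMY"
  byte 5: read out[4]='M', append. Buffer now: "MYMYMYM"

Answer: MYMYM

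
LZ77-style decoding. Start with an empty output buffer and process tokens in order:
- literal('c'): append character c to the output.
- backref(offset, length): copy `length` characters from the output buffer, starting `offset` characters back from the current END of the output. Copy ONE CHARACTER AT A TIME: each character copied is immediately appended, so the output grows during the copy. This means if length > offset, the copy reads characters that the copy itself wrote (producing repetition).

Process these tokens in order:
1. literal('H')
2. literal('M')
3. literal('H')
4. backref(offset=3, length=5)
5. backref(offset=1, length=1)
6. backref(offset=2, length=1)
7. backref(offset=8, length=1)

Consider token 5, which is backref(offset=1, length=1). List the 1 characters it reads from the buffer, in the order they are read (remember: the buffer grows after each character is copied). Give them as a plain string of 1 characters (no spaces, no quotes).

Answer: M

Derivation:
Token 1: literal('H'). Output: "H"
Token 2: literal('M'). Output: "HM"
Token 3: literal('H'). Output: "HMH"
Token 4: backref(off=3, len=5) (overlapping!). Copied 'HMHHM' from pos 0. Output: "HMHHMHHM"
Token 5: backref(off=1, len=1). Buffer before: "HMHHMHHM" (len 8)
  byte 1: read out[7]='M', append. Buffer now: "HMHHMHHMM"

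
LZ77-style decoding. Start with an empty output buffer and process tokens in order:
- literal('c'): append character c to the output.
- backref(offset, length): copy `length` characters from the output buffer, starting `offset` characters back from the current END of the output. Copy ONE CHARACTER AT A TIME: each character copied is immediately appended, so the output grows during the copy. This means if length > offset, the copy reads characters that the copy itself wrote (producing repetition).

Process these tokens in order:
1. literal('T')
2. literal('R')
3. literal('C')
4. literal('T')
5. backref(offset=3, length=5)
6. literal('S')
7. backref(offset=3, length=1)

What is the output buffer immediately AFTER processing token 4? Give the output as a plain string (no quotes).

Token 1: literal('T'). Output: "T"
Token 2: literal('R'). Output: "TR"
Token 3: literal('C'). Output: "TRC"
Token 4: literal('T'). Output: "TRCT"

Answer: TRCT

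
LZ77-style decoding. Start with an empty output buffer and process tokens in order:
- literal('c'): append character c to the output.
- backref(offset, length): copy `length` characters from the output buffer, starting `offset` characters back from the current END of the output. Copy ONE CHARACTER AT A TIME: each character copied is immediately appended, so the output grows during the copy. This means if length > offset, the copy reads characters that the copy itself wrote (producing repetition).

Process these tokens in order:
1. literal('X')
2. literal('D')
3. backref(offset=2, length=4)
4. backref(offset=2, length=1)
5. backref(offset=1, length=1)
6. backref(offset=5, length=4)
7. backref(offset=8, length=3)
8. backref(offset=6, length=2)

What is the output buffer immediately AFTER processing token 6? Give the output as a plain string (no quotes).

Answer: XDXDXDXXDXDX

Derivation:
Token 1: literal('X'). Output: "X"
Token 2: literal('D'). Output: "XD"
Token 3: backref(off=2, len=4) (overlapping!). Copied 'XDXD' from pos 0. Output: "XDXDXD"
Token 4: backref(off=2, len=1). Copied 'X' from pos 4. Output: "XDXDXDX"
Token 5: backref(off=1, len=1). Copied 'X' from pos 6. Output: "XDXDXDXX"
Token 6: backref(off=5, len=4). Copied 'DXDX' from pos 3. Output: "XDXDXDXXDXDX"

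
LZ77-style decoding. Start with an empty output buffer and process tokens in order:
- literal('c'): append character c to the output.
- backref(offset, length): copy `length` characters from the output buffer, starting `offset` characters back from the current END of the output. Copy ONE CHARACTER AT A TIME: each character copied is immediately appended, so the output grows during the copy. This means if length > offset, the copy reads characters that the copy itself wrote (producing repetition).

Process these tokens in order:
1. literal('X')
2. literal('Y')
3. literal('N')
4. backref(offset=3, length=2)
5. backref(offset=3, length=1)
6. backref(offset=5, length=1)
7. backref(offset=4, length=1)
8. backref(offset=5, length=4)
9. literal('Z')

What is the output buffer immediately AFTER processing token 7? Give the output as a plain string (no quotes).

Answer: XYNXYNYX

Derivation:
Token 1: literal('X'). Output: "X"
Token 2: literal('Y'). Output: "XY"
Token 3: literal('N'). Output: "XYN"
Token 4: backref(off=3, len=2). Copied 'XY' from pos 0. Output: "XYNXY"
Token 5: backref(off=3, len=1). Copied 'N' from pos 2. Output: "XYNXYN"
Token 6: backref(off=5, len=1). Copied 'Y' from pos 1. Output: "XYNXYNY"
Token 7: backref(off=4, len=1). Copied 'X' from pos 3. Output: "XYNXYNYX"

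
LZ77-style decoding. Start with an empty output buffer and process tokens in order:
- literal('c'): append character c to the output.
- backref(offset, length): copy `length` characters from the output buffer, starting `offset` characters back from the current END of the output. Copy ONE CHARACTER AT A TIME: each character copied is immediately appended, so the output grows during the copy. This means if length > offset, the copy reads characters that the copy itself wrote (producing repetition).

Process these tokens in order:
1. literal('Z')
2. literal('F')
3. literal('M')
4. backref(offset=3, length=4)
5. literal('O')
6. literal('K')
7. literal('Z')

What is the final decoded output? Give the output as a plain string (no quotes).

Token 1: literal('Z'). Output: "Z"
Token 2: literal('F'). Output: "ZF"
Token 3: literal('M'). Output: "ZFM"
Token 4: backref(off=3, len=4) (overlapping!). Copied 'ZFMZ' from pos 0. Output: "ZFMZFMZ"
Token 5: literal('O'). Output: "ZFMZFMZO"
Token 6: literal('K'). Output: "ZFMZFMZOK"
Token 7: literal('Z'). Output: "ZFMZFMZOKZ"

Answer: ZFMZFMZOKZ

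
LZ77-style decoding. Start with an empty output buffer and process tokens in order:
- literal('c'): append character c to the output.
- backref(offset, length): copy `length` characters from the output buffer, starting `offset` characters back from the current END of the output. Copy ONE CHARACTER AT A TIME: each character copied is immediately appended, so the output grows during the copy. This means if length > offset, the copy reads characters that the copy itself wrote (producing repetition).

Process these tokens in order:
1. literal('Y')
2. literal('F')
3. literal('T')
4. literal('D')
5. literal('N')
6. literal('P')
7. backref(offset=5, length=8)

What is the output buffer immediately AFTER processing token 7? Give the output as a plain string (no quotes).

Token 1: literal('Y'). Output: "Y"
Token 2: literal('F'). Output: "YF"
Token 3: literal('T'). Output: "YFT"
Token 4: literal('D'). Output: "YFTD"
Token 5: literal('N'). Output: "YFTDN"
Token 6: literal('P'). Output: "YFTDNP"
Token 7: backref(off=5, len=8) (overlapping!). Copied 'FTDNPFTD' from pos 1. Output: "YFTDNPFTDNPFTD"

Answer: YFTDNPFTDNPFTD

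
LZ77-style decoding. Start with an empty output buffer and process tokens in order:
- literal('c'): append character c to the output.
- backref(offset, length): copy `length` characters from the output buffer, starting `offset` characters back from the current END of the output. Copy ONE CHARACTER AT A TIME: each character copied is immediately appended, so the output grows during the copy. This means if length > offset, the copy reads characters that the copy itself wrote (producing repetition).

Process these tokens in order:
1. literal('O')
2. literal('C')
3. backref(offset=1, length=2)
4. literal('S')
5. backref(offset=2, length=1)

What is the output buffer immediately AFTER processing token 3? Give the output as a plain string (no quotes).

Token 1: literal('O'). Output: "O"
Token 2: literal('C'). Output: "OC"
Token 3: backref(off=1, len=2) (overlapping!). Copied 'CC' from pos 1. Output: "OCCC"

Answer: OCCC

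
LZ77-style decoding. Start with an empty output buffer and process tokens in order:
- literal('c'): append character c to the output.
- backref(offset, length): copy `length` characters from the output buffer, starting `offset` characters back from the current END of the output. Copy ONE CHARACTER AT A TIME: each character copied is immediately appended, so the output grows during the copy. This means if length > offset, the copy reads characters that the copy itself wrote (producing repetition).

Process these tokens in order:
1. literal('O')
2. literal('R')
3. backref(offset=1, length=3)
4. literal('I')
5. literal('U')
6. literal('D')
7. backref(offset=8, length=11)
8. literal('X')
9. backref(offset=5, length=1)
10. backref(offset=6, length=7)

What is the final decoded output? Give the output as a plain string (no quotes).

Answer: ORRRRIUDORRRRIUDORRXDDORRXDD

Derivation:
Token 1: literal('O'). Output: "O"
Token 2: literal('R'). Output: "OR"
Token 3: backref(off=1, len=3) (overlapping!). Copied 'RRR' from pos 1. Output: "ORRRR"
Token 4: literal('I'). Output: "ORRRRI"
Token 5: literal('U'). Output: "ORRRRIU"
Token 6: literal('D'). Output: "ORRRRIUD"
Token 7: backref(off=8, len=11) (overlapping!). Copied 'ORRRRIUDORR' from pos 0. Output: "ORRRRIUDORRRRIUDORR"
Token 8: literal('X'). Output: "ORRRRIUDORRRRIUDORRX"
Token 9: backref(off=5, len=1). Copied 'D' from pos 15. Output: "ORRRRIUDORRRRIUDORRXD"
Token 10: backref(off=6, len=7) (overlapping!). Copied 'DORRXDD' from pos 15. Output: "ORRRRIUDORRRRIUDORRXDDORRXDD"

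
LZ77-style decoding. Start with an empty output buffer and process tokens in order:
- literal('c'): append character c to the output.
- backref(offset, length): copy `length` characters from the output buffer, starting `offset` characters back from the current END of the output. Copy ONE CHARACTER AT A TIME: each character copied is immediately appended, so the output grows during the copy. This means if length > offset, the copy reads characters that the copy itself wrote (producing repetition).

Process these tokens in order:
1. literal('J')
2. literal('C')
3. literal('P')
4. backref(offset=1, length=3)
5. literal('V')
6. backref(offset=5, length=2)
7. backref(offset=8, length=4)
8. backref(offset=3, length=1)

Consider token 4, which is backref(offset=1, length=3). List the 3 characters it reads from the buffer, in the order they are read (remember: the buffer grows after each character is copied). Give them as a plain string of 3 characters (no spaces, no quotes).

Answer: PPP

Derivation:
Token 1: literal('J'). Output: "J"
Token 2: literal('C'). Output: "JC"
Token 3: literal('P'). Output: "JCP"
Token 4: backref(off=1, len=3). Buffer before: "JCP" (len 3)
  byte 1: read out[2]='P', append. Buffer now: "JCPP"
  byte 2: read out[3]='P', append. Buffer now: "JCPPP"
  byte 3: read out[4]='P', append. Buffer now: "JCPPPP"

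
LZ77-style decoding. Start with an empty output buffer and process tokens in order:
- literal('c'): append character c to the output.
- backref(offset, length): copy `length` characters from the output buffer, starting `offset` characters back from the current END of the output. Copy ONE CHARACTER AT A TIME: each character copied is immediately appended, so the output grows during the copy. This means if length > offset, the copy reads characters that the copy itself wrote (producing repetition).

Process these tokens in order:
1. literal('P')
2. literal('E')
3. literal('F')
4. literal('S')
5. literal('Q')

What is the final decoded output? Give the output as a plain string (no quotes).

Token 1: literal('P'). Output: "P"
Token 2: literal('E'). Output: "PE"
Token 3: literal('F'). Output: "PEF"
Token 4: literal('S'). Output: "PEFS"
Token 5: literal('Q'). Output: "PEFSQ"

Answer: PEFSQ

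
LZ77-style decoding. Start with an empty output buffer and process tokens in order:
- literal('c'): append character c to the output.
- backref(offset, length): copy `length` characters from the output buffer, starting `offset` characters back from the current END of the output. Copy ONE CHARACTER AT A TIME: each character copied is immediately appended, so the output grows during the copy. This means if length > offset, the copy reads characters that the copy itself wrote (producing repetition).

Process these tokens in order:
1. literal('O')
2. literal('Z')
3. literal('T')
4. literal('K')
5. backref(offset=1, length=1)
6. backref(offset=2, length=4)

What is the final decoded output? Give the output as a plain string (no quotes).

Answer: OZTKKKKKK

Derivation:
Token 1: literal('O'). Output: "O"
Token 2: literal('Z'). Output: "OZ"
Token 3: literal('T'). Output: "OZT"
Token 4: literal('K'). Output: "OZTK"
Token 5: backref(off=1, len=1). Copied 'K' from pos 3. Output: "OZTKK"
Token 6: backref(off=2, len=4) (overlapping!). Copied 'KKKK' from pos 3. Output: "OZTKKKKKK"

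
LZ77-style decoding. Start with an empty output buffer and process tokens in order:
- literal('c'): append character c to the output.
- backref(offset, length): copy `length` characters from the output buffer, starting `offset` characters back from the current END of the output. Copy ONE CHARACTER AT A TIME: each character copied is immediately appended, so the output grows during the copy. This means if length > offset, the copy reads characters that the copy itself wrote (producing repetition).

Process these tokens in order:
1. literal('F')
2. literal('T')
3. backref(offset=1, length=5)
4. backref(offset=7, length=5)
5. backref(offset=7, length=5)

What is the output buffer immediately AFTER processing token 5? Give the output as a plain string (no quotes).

Token 1: literal('F'). Output: "F"
Token 2: literal('T'). Output: "FT"
Token 3: backref(off=1, len=5) (overlapping!). Copied 'TTTTT' from pos 1. Output: "FTTTTTT"
Token 4: backref(off=7, len=5). Copied 'FTTTT' from pos 0. Output: "FTTTTTTFTTTT"
Token 5: backref(off=7, len=5). Copied 'TTFTT' from pos 5. Output: "FTTTTTTFTTTTTTFTT"

Answer: FTTTTTTFTTTTTTFTT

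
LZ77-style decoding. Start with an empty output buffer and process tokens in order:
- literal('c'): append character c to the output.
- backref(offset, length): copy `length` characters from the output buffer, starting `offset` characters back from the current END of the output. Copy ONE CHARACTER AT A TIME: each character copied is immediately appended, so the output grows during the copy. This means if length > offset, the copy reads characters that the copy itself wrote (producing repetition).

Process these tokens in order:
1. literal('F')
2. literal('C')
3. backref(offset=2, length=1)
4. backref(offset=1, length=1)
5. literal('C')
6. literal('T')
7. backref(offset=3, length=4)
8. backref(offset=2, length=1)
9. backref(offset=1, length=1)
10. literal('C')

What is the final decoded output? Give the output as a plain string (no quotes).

Answer: FCFFCTFCTFTTC

Derivation:
Token 1: literal('F'). Output: "F"
Token 2: literal('C'). Output: "FC"
Token 3: backref(off=2, len=1). Copied 'F' from pos 0. Output: "FCF"
Token 4: backref(off=1, len=1). Copied 'F' from pos 2. Output: "FCFF"
Token 5: literal('C'). Output: "FCFFC"
Token 6: literal('T'). Output: "FCFFCT"
Token 7: backref(off=3, len=4) (overlapping!). Copied 'FCTF' from pos 3. Output: "FCFFCTFCTF"
Token 8: backref(off=2, len=1). Copied 'T' from pos 8. Output: "FCFFCTFCTFT"
Token 9: backref(off=1, len=1). Copied 'T' from pos 10. Output: "FCFFCTFCTFTT"
Token 10: literal('C'). Output: "FCFFCTFCTFTTC"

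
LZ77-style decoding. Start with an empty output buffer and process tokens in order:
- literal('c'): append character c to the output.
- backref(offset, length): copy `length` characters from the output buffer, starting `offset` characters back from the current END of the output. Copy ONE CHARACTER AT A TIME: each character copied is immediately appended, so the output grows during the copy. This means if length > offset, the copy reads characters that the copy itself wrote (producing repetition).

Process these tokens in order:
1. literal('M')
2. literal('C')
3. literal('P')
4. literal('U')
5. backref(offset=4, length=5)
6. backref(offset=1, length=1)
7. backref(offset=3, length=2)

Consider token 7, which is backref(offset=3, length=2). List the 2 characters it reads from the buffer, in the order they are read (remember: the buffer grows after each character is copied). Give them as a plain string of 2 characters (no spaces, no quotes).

Answer: UM

Derivation:
Token 1: literal('M'). Output: "M"
Token 2: literal('C'). Output: "MC"
Token 3: literal('P'). Output: "MCP"
Token 4: literal('U'). Output: "MCPU"
Token 5: backref(off=4, len=5) (overlapping!). Copied 'MCPUM' from pos 0. Output: "MCPUMCPUM"
Token 6: backref(off=1, len=1). Copied 'M' from pos 8. Output: "MCPUMCPUMM"
Token 7: backref(off=3, len=2). Buffer before: "MCPUMCPUMM" (len 10)
  byte 1: read out[7]='U', append. Buffer now: "MCPUMCPUMMU"
  byte 2: read out[8]='M', append. Buffer now: "MCPUMCPUMMUM"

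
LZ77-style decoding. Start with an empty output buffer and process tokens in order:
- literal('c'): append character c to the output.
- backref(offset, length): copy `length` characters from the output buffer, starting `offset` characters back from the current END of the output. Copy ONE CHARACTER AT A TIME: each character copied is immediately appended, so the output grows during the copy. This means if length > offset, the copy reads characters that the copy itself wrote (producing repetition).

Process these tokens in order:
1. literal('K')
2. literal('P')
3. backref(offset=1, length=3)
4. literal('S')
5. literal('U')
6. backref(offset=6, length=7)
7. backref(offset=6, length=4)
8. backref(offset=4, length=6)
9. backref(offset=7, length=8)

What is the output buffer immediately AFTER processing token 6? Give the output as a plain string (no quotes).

Token 1: literal('K'). Output: "K"
Token 2: literal('P'). Output: "KP"
Token 3: backref(off=1, len=3) (overlapping!). Copied 'PPP' from pos 1. Output: "KPPPP"
Token 4: literal('S'). Output: "KPPPPS"
Token 5: literal('U'). Output: "KPPPPSU"
Token 6: backref(off=6, len=7) (overlapping!). Copied 'PPPPSUP' from pos 1. Output: "KPPPPSUPPPPSUP"

Answer: KPPPPSUPPPPSUP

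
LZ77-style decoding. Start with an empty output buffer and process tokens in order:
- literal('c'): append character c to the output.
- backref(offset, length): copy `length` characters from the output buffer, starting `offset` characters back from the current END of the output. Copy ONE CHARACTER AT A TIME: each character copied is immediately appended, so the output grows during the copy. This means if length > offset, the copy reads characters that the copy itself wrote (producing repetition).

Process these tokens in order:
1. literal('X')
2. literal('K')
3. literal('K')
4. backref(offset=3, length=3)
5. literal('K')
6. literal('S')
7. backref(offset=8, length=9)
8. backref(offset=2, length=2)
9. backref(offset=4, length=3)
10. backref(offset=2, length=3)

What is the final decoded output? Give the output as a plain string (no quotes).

Token 1: literal('X'). Output: "X"
Token 2: literal('K'). Output: "XK"
Token 3: literal('K'). Output: "XKK"
Token 4: backref(off=3, len=3). Copied 'XKK' from pos 0. Output: "XKKXKK"
Token 5: literal('K'). Output: "XKKXKKK"
Token 6: literal('S'). Output: "XKKXKKKS"
Token 7: backref(off=8, len=9) (overlapping!). Copied 'XKKXKKKSX' from pos 0. Output: "XKKXKKKSXKKXKKKSX"
Token 8: backref(off=2, len=2). Copied 'SX' from pos 15. Output: "XKKXKKKSXKKXKKKSXSX"
Token 9: backref(off=4, len=3). Copied 'SXS' from pos 15. Output: "XKKXKKKSXKKXKKKSXSXSXS"
Token 10: backref(off=2, len=3) (overlapping!). Copied 'XSX' from pos 20. Output: "XKKXKKKSXKKXKKKSXSXSXSXSX"

Answer: XKKXKKKSXKKXKKKSXSXSXSXSX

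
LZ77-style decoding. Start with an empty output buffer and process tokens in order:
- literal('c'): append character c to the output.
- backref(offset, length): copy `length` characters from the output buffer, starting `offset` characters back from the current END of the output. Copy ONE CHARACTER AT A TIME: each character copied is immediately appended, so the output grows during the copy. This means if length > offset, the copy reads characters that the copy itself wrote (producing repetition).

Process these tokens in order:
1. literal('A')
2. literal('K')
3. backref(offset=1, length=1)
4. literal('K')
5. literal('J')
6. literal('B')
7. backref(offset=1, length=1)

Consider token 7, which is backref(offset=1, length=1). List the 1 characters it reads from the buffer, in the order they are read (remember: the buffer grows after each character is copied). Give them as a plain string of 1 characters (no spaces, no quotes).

Token 1: literal('A'). Output: "A"
Token 2: literal('K'). Output: "AK"
Token 3: backref(off=1, len=1). Copied 'K' from pos 1. Output: "AKK"
Token 4: literal('K'). Output: "AKKK"
Token 5: literal('J'). Output: "AKKKJ"
Token 6: literal('B'). Output: "AKKKJB"
Token 7: backref(off=1, len=1). Buffer before: "AKKKJB" (len 6)
  byte 1: read out[5]='B', append. Buffer now: "AKKKJBB"

Answer: B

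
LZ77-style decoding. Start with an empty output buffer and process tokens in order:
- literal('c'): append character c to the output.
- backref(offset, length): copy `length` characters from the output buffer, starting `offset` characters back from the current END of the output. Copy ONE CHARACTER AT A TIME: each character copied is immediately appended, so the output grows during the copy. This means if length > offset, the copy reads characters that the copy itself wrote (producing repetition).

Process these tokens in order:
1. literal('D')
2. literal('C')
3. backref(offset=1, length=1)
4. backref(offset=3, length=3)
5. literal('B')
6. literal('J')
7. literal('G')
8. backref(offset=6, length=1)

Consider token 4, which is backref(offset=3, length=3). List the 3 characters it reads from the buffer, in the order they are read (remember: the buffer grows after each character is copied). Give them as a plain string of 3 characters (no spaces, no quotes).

Token 1: literal('D'). Output: "D"
Token 2: literal('C'). Output: "DC"
Token 3: backref(off=1, len=1). Copied 'C' from pos 1. Output: "DCC"
Token 4: backref(off=3, len=3). Buffer before: "DCC" (len 3)
  byte 1: read out[0]='D', append. Buffer now: "DCCD"
  byte 2: read out[1]='C', append. Buffer now: "DCCDC"
  byte 3: read out[2]='C', append. Buffer now: "DCCDCC"

Answer: DCC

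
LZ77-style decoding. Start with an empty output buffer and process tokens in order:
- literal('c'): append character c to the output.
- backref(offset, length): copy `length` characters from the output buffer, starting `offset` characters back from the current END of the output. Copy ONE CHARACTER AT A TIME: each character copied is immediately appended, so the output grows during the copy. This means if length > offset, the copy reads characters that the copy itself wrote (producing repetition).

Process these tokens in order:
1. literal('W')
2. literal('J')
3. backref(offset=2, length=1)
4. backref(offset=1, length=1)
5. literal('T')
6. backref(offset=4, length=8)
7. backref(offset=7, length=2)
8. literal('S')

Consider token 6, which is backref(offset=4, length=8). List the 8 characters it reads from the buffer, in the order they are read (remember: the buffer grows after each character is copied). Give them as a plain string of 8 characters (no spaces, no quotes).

Answer: JWWTJWWT

Derivation:
Token 1: literal('W'). Output: "W"
Token 2: literal('J'). Output: "WJ"
Token 3: backref(off=2, len=1). Copied 'W' from pos 0. Output: "WJW"
Token 4: backref(off=1, len=1). Copied 'W' from pos 2. Output: "WJWW"
Token 5: literal('T'). Output: "WJWWT"
Token 6: backref(off=4, len=8). Buffer before: "WJWWT" (len 5)
  byte 1: read out[1]='J', append. Buffer now: "WJWWTJ"
  byte 2: read out[2]='W', append. Buffer now: "WJWWTJW"
  byte 3: read out[3]='W', append. Buffer now: "WJWWTJWW"
  byte 4: read out[4]='T', append. Buffer now: "WJWWTJWWT"
  byte 5: read out[5]='J', append. Buffer now: "WJWWTJWWTJ"
  byte 6: read out[6]='W', append. Buffer now: "WJWWTJWWTJW"
  byte 7: read out[7]='W', append. Buffer now: "WJWWTJWWTJWW"
  byte 8: read out[8]='T', append. Buffer now: "WJWWTJWWTJWWT"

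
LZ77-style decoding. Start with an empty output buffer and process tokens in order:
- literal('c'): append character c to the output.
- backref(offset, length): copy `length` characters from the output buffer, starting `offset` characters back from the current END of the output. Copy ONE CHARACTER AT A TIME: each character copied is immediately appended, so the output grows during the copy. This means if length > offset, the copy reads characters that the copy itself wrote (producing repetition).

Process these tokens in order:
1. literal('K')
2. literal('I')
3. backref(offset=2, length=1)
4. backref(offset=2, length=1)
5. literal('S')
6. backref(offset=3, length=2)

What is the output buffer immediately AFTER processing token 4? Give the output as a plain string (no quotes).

Token 1: literal('K'). Output: "K"
Token 2: literal('I'). Output: "KI"
Token 3: backref(off=2, len=1). Copied 'K' from pos 0. Output: "KIK"
Token 4: backref(off=2, len=1). Copied 'I' from pos 1. Output: "KIKI"

Answer: KIKI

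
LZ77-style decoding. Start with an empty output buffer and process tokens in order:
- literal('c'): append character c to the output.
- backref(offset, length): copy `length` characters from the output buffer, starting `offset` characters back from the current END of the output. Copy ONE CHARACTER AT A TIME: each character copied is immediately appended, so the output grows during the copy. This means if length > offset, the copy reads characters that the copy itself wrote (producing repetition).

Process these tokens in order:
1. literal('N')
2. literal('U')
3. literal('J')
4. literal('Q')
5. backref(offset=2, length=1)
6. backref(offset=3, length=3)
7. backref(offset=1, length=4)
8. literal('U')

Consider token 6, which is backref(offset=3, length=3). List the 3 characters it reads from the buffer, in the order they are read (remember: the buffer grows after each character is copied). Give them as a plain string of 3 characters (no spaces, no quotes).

Token 1: literal('N'). Output: "N"
Token 2: literal('U'). Output: "NU"
Token 3: literal('J'). Output: "NUJ"
Token 4: literal('Q'). Output: "NUJQ"
Token 5: backref(off=2, len=1). Copied 'J' from pos 2. Output: "NUJQJ"
Token 6: backref(off=3, len=3). Buffer before: "NUJQJ" (len 5)
  byte 1: read out[2]='J', append. Buffer now: "NUJQJJ"
  byte 2: read out[3]='Q', append. Buffer now: "NUJQJJQ"
  byte 3: read out[4]='J', append. Buffer now: "NUJQJJQJ"

Answer: JQJ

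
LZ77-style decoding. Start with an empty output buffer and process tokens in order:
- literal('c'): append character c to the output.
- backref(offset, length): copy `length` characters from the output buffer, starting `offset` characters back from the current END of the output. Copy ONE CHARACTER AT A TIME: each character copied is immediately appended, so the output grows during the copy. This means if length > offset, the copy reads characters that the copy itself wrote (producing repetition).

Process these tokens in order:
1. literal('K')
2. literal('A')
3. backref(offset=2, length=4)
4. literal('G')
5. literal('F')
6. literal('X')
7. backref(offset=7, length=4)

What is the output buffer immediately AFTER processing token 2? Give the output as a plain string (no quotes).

Token 1: literal('K'). Output: "K"
Token 2: literal('A'). Output: "KA"

Answer: KA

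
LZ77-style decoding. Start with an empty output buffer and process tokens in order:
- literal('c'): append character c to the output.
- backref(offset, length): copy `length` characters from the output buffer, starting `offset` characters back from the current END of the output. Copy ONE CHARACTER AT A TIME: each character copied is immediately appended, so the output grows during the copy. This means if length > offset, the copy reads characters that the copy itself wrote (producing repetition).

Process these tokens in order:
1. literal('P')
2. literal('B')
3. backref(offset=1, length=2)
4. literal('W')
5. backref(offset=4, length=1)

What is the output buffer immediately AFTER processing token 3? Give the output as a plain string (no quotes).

Token 1: literal('P'). Output: "P"
Token 2: literal('B'). Output: "PB"
Token 3: backref(off=1, len=2) (overlapping!). Copied 'BB' from pos 1. Output: "PBBB"

Answer: PBBB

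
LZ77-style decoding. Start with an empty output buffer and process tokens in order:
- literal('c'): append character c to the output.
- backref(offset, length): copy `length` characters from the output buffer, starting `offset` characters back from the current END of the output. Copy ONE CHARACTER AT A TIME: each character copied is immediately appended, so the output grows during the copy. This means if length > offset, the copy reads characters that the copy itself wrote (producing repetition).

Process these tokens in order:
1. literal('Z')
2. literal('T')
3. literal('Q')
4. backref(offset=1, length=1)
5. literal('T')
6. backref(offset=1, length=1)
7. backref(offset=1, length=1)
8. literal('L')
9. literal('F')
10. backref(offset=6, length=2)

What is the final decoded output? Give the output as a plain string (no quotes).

Answer: ZTQQTTTLFQT

Derivation:
Token 1: literal('Z'). Output: "Z"
Token 2: literal('T'). Output: "ZT"
Token 3: literal('Q'). Output: "ZTQ"
Token 4: backref(off=1, len=1). Copied 'Q' from pos 2. Output: "ZTQQ"
Token 5: literal('T'). Output: "ZTQQT"
Token 6: backref(off=1, len=1). Copied 'T' from pos 4. Output: "ZTQQTT"
Token 7: backref(off=1, len=1). Copied 'T' from pos 5. Output: "ZTQQTTT"
Token 8: literal('L'). Output: "ZTQQTTTL"
Token 9: literal('F'). Output: "ZTQQTTTLF"
Token 10: backref(off=6, len=2). Copied 'QT' from pos 3. Output: "ZTQQTTTLFQT"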